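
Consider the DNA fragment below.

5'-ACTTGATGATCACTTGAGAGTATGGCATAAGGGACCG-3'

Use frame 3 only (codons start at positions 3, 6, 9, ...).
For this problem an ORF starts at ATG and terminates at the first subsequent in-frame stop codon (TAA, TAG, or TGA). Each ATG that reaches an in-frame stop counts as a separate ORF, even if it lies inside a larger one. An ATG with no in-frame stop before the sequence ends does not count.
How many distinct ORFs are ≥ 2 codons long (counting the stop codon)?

1

Frame 3: TTG ATG ATC ACT TGA GAG TAT GGC ATA AGG GAC — ATG at 6, stop TGA at 15 → 12 nt.
ORFs ≥ 2 codons: frame 3 6–17 (4 codons). Count = 1.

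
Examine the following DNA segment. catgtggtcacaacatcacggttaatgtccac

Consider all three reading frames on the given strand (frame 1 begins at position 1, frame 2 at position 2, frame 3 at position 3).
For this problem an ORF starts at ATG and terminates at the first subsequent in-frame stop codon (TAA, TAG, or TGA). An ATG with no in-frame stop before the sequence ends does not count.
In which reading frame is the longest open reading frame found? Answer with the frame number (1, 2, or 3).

Frame 1: CAT GTG GTC ACA ACA TCA CGG TTA ATG TCC — no ATG→stop ORF.
Frame 2: ATG TGG TCA CAA CAT CAC GGT TAA TGT CCA — ATG at 2, stop TAA at 23 → 24 nt.
Frame 3: TGT GGT CAC AAC ATC ACG GTT AAT GTC CAC — no ATG→stop ORF.
Longest ORF is 24 nt in frame 2 (positions 2–25).

2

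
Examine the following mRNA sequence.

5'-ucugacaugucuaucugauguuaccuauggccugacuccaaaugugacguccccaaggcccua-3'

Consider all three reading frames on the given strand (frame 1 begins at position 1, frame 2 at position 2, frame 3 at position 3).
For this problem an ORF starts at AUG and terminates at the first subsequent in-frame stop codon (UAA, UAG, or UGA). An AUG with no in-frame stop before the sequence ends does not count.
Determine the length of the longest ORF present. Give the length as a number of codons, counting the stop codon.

Frame 1: UCU GAC AUG UCU AUC UGA UGU UAC CUA UGG CCU GAC UCC AAA UGU GAC GUC CCC AAG GCC CUA — AUG at 7, stop UGA at 16 → 12 nt.
Frame 2: CUG ACA UGU CUA UCU GAU GUU ACC UAU GGC CUG ACU CCA AAU GUG ACG UCC CCA AGG CCC — no AUG→stop ORF.
Frame 3: UGA CAU GUC UAU CUG AUG UUA CCU AUG GCC UGA CUC CAA AUG UGA CGU CCC CAA GGC CCU — AUG at 18, stop UGA at 33 → 18 nt; AUG at 27, stop UGA at 33 → 9 nt; AUG at 42, stop UGA at 45 → 6 nt.
Longest: frame 3, positions 18–35, 18 nt = 6 codons = 5 aa. → 6 codons.

6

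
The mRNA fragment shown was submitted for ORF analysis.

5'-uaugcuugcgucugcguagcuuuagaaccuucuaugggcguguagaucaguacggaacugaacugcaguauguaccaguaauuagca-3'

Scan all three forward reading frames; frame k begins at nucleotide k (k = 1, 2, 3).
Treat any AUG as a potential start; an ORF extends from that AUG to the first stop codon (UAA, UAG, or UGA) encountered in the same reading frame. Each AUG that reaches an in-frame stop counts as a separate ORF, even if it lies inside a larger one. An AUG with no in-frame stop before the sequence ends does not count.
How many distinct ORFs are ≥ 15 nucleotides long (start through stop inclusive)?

Frame 1: UAU GCU UGC GUC UGC GUA GCU UUA GAA CCU UCU AUG GGC GUG UAG AUC AGU ACG GAA CUG AAC UGC AGU AUG UAC CAG UAA UUA GCA — AUG at 34, stop UAG at 43 → 12 nt; AUG at 70, stop UAA at 79 → 12 nt.
Frame 2: AUG CUU GCG UCU GCG UAG CUU UAG AAC CUU CUA UGG GCG UGU AGA UCA GUA CGG AAC UGA ACU GCA GUA UGU ACC AGU AAU UAG — AUG at 2, stop UAG at 17 → 18 nt.
Frame 3: UGC UUG CGU CUG CGU AGC UUU AGA ACC UUC UAU GGG CGU GUA GAU CAG UAC GGA ACU GAA CUG CAG UAU GUA CCA GUA AUU AGC — no AUG→stop ORF.
ORFs ≥ 15 nucleotides: frame 2 2–19 (18 nucleotides). Count = 1.

1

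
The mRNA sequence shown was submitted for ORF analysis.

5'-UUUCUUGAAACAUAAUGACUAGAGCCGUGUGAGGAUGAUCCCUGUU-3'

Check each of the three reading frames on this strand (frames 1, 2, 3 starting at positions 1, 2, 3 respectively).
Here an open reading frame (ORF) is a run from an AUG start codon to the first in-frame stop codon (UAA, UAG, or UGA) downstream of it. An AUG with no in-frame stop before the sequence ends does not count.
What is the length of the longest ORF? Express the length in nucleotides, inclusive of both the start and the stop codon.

18

Frame 1: UUU CUU GAA ACA UAA UGA CUA GAG CCG UGU GAG GAU GAU CCC UGU — no AUG→stop ORF.
Frame 2: UUC UUG AAA CAU AAU GAC UAG AGC CGU GUG AGG AUG AUC CCU GUU — no AUG→stop ORF.
Frame 3: UCU UGA AAC AUA AUG ACU AGA GCC GUG UGA GGA UGA UCC CUG — AUG at 15, stop UGA at 30 → 18 nt.
Longest: frame 3, positions 15–32, 18 nt = 6 codons = 5 aa. → 18 nucleotides.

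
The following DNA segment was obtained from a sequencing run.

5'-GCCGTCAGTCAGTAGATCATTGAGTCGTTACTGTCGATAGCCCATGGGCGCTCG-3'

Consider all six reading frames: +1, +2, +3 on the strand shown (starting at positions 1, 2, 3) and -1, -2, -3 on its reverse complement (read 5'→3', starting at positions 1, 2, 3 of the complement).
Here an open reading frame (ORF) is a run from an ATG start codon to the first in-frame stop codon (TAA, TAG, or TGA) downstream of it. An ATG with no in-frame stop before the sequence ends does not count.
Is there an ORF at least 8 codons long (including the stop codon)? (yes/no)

Reverse complement (5'→3'): CGAGCGCCCATGGGCTATCGACAGTAACGACTCAATGATCTACTGACTGACGGC
Frame +1: GCC GTC AGT CAG TAG ATC ATT GAG TCG TTA CTG TCG ATA GCC CAT GGG CGC TCG — no ATG→stop ORF.
Frame +2: CCG TCA GTC AGT AGA TCA TTG AGT CGT TAC TGT CGA TAG CCC ATG GGC GCT — no ATG→stop ORF.
Frame +3: CGT CAG TCA GTA GAT CAT TGA GTC GTT ACT GTC GAT AGC CCA TGG GCG CTC — no ATG→stop ORF.
Frame -1: CGA GCG CCC ATG GGC TAT CGA CAG TAA CGA CTC AAT GAT CTA CTG ACT GAC GGC — ATG at 10, stop TAA at 25 → 18 nt.
Frame -2: GAG CGC CCA TGG GCT ATC GAC AGT AAC GAC TCA ATG ATC TAC TGA CTG ACG — ATG at 35, stop TGA at 44 → 12 nt.
Frame -3: AGC GCC CAT GGG CTA TCG ACA GTA ACG ACT CAA TGA TCT ACT GAC TGA CGG — no ATG→stop ORF.
Largest ORF found is 6 codons < 8, so no.

no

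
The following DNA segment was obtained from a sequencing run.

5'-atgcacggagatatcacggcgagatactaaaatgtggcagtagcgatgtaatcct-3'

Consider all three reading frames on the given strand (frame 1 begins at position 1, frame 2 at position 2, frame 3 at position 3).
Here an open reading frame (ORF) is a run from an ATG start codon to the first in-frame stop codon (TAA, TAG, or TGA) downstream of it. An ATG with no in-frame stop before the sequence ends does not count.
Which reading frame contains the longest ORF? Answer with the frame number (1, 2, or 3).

Frame 1: ATG CAC GGA GAT ATC ACG GCG AGA TAC TAA AAT GTG GCA GTA GCG ATG TAA TCC — ATG at 1, stop TAA at 28 → 30 nt; ATG at 46, stop TAA at 49 → 6 nt.
Frame 2: TGC ACG GAG ATA TCA CGG CGA GAT ACT AAA ATG TGG CAG TAG CGA TGT AAT CCT — ATG at 32, stop TAG at 41 → 12 nt.
Frame 3: GCA CGG AGA TAT CAC GGC GAG ATA CTA AAA TGT GGC AGT AGC GAT GTA ATC — no ATG→stop ORF.
Longest ORF is 30 nt in frame 1 (positions 1–30).

1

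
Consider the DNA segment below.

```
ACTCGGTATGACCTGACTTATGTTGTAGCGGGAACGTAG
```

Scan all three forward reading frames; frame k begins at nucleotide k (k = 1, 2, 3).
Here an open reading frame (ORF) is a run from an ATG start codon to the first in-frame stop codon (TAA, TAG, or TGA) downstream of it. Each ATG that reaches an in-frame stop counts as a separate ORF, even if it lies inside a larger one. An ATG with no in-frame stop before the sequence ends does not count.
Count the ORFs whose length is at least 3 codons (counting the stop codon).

2

Frame 1: ACT CGG TAT GAC CTG ACT TAT GTT GTA GCG GGA ACG TAG — no ATG→stop ORF.
Frame 2: CTC GGT ATG ACC TGA CTT ATG TTG TAG CGG GAA CGT — ATG at 8, stop TGA at 14 → 9 nt; ATG at 20, stop TAG at 26 → 9 nt.
Frame 3: TCG GTA TGA CCT GAC TTA TGT TGT AGC GGG AAC GTA — no ATG→stop ORF.
ORFs ≥ 3 codons: frame 2 8–16 (3 codons), frame 2 20–28 (3 codons). Count = 2.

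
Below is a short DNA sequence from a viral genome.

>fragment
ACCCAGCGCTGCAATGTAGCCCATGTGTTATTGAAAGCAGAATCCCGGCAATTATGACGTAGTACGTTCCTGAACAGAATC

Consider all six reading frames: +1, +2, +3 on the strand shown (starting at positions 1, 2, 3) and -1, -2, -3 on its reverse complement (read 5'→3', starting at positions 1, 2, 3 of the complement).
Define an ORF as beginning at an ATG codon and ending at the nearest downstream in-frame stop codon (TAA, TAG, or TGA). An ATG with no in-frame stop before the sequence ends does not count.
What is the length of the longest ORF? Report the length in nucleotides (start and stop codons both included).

Reverse complement (5'→3'): GATTCTGTTCAGGAACGTACTACGTCATAATTGCCGGGATTCTGCTTTCAATAACACATGGGCTACATTGCAGCGCTGGGT
Frame +1: ACC CAG CGC TGC AAT GTA GCC CAT GTG TTA TTG AAA GCA GAA TCC CGG CAA TTA TGA CGT AGT ACG TTC CTG AAC AGA ATC — no ATG→stop ORF.
Frame +2: CCC AGC GCT GCA ATG TAG CCC ATG TGT TAT TGA AAG CAG AAT CCC GGC AAT TAT GAC GTA GTA CGT TCC TGA ACA GAA — ATG at 14, stop TAG at 17 → 6 nt; ATG at 23, stop TGA at 32 → 12 nt.
Frame +3: CCA GCG CTG CAA TGT AGC CCA TGT GTT ATT GAA AGC AGA ATC CCG GCA ATT ATG ACG TAG TAC GTT CCT GAA CAG AAT — ATG at 54, stop TAG at 60 → 9 nt.
Frame -1: GAT TCT GTT CAG GAA CGT ACT ACG TCA TAA TTG CCG GGA TTC TGC TTT CAA TAA CAC ATG GGC TAC ATT GCA GCG CTG GGT — no ATG→stop ORF.
Frame -2: ATT CTG TTC AGG AAC GTA CTA CGT CAT AAT TGC CGG GAT TCT GCT TTC AAT AAC ACA TGG GCT ACA TTG CAG CGC TGG — no ATG→stop ORF.
Frame -3: TTC TGT TCA GGA ACG TAC TAC GTC ATA ATT GCC GGG ATT CTG CTT TCA ATA ACA CAT GGG CTA CAT TGC AGC GCT GGG — no ATG→stop ORF.
Longest: frame +2, positions 23–34, 12 nt = 4 codons = 3 aa. → 12 nucleotides.

12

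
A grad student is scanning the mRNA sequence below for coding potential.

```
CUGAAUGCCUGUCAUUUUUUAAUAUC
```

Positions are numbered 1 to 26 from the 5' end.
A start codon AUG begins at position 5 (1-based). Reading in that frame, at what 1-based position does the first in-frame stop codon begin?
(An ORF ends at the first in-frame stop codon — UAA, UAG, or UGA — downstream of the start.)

Codons from position 5: AUG (5–7), CCU (8–10), GUC (11–13), AUU (14–16), UUU (17–19), UAA (20–22).
UAA is a stop codon; it begins at position 20.

20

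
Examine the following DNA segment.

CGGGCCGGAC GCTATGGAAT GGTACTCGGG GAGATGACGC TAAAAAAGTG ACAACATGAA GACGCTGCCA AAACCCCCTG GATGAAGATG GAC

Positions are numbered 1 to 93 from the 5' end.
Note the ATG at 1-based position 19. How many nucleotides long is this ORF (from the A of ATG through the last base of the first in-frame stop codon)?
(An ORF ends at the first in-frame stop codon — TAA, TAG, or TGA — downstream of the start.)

Codons from position 19: ATG (19–21), GTA (22–24), CTC (25–27), GGG (28–30), GAG (31–33), ATG (34–36), ACG (37–39), CTA (40–42), AAA (43–45), AAG (46–48), TGA (49–51).
TGA is the first in-frame stop; ORF spans 19–51, 33 nucleotides.

33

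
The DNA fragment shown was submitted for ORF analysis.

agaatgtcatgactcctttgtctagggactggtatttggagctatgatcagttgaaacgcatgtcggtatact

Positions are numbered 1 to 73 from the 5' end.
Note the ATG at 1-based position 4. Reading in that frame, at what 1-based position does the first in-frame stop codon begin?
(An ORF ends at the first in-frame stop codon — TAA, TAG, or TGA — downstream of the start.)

10

Codons from position 4: ATG (4–6), TCA (7–9), TGA (10–12).
TGA is a stop codon; it begins at position 10.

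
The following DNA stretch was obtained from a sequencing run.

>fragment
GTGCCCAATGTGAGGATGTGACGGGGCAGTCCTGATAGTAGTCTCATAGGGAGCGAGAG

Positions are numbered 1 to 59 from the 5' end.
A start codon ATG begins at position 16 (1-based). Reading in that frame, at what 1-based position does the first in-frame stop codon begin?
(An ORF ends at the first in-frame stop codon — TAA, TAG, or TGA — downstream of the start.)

19

Codons from position 16: ATG (16–18), TGA (19–21).
TGA is a stop codon; it begins at position 19.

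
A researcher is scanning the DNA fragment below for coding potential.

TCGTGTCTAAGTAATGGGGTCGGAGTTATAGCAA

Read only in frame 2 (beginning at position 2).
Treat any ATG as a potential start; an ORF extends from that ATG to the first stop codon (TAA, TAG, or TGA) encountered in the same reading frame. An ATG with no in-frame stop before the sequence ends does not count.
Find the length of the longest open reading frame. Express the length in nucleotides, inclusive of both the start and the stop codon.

Frame 2: CGT GTC TAA GTA ATG GGG TCG GAG TTA TAG CAA — ATG at 14, stop TAG at 29 → 18 nt.
Longest: frame 2, positions 14–31, 18 nt = 6 codons = 5 aa. → 18 nucleotides.

18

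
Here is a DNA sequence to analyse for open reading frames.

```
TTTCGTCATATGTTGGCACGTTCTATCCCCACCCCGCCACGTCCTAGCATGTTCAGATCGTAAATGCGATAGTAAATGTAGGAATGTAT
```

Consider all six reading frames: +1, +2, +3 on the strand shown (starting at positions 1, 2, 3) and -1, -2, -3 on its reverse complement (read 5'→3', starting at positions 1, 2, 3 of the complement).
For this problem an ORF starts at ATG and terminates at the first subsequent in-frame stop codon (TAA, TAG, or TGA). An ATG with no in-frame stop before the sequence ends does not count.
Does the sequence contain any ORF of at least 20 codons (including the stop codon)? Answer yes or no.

Reverse complement (5'→3'): ATACATTCCTACATTTACTATCGCATTTACGATCTGAACATGCTAGGACGTGGCGGGGTGGGGATAGAACGTGCCAACATATGACGAAA
Frame +1: TTT CGT CAT ATG TTG GCA CGT TCT ATC CCC ACC CCG CCA CGT CCT AGC ATG TTC AGA TCG TAA ATG CGA TAG TAA ATG TAG GAA TGT — ATG at 10, stop TAA at 61 → 54 nt; ATG at 49, stop TAA at 61 → 15 nt; ATG at 64, stop TAG at 70 → 9 nt; ATG at 76, stop TAG at 79 → 6 nt.
Frame +2: TTC GTC ATA TGT TGG CAC GTT CTA TCC CCA CCC CGC CAC GTC CTA GCA TGT TCA GAT CGT AAA TGC GAT AGT AAA TGT AGG AAT GTA — no ATG→stop ORF.
Frame +3: TCG TCA TAT GTT GGC ACG TTC TAT CCC CAC CCC GCC ACG TCC TAG CAT GTT CAG ATC GTA AAT GCG ATA GTA AAT GTA GGA ATG TAT — no ATG→stop ORF.
Frame -1: ATA CAT TCC TAC ATT TAC TAT CGC ATT TAC GAT CTG AAC ATG CTA GGA CGT GGC GGG GTG GGG ATA GAA CGT GCC AAC ATA TGA CGA — ATG at 40, stop TGA at 82 → 45 nt.
Frame -2: TAC ATT CCT ACA TTT ACT ATC GCA TTT ACG ATC TGA ACA TGC TAG GAC GTG GCG GGG TGG GGA TAG AAC GTG CCA ACA TAT GAC GAA — no ATG→stop ORF.
Frame -3: ACA TTC CTA CAT TTA CTA TCG CAT TTA CGA TCT GAA CAT GCT AGG ACG TGG CGG GGT GGG GAT AGA ACG TGC CAA CAT ATG ACG AAA — no ATG→stop ORF.
Largest ORF found is 18 codons < 20, so no.

no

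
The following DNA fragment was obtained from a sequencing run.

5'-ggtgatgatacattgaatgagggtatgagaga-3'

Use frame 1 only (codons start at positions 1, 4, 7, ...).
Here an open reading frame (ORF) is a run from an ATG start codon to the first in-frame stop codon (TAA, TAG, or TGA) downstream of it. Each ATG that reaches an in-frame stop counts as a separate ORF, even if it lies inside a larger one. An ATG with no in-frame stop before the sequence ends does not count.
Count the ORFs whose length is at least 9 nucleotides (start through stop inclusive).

0

Frame 1: GGT GAT GAT ACA TTG AAT GAG GGT ATG AGA — no ATG→stop ORF.
No ORF reaches 9 nucleotides. Count = 0.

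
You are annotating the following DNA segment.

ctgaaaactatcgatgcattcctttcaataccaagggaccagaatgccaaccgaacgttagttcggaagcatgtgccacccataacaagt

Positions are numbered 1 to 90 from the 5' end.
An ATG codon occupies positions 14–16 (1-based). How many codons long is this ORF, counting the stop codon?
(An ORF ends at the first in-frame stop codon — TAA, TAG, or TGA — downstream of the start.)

Codons from position 14: ATG (14–16), CAT (17–19), TCC (20–22), TTT (23–25), CAA (26–28), TAC (29–31), CAA (32–34), GGG (35–37), ACC (38–40), AGA (41–43), ATG (44–46), CCA (47–49), ACC (50–52), GAA (53–55), CGT (56–58), TAG (59–61).
TAG is the first in-frame stop; that's 16 codons including the stop.

16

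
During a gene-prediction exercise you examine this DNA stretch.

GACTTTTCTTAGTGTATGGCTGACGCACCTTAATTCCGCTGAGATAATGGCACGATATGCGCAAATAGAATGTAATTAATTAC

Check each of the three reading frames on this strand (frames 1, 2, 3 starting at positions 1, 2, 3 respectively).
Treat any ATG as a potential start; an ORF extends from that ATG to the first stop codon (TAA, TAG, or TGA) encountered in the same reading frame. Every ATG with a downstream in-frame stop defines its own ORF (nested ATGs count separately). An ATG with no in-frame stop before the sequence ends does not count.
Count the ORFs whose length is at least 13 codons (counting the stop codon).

Frame 1: GAC TTT TCT TAG TGT ATG GCT GAC GCA CCT TAA TTC CGC TGA GAT AAT GGC ACG ATA TGC GCA AAT AGA ATG TAA TTA ATT — ATG at 16, stop TAA at 31 → 18 nt; ATG at 70, stop TAA at 73 → 6 nt.
Frame 2: ACT TTT CTT AGT GTA TGG CTG ACG CAC CTT AAT TCC GCT GAG ATA ATG GCA CGA TAT GCG CAA ATA GAA TGT AAT TAA TTA — ATG at 47, stop TAA at 77 → 33 nt.
Frame 3: CTT TTC TTA GTG TAT GGC TGA CGC ACC TTA ATT CCG CTG AGA TAA TGG CAC GAT ATG CGC AAA TAG AAT GTA ATT AAT TAC — ATG at 57, stop TAG at 66 → 12 nt.
No ORF reaches 13 codons. Count = 0.

0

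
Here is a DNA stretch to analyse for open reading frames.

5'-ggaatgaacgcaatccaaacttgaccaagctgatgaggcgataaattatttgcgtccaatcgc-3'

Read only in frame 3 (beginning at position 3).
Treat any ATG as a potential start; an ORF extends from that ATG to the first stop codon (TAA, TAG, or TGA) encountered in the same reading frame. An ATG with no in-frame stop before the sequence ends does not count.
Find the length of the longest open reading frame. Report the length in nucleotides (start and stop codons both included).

Frame 3: AAT GAA CGC AAT CCA AAC TTG ACC AAG CTG ATG AGG CGA TAA ATT ATT TGC GTC CAA TCG — ATG at 33, stop TAA at 42 → 12 nt.
Longest: frame 3, positions 33–44, 12 nt = 4 codons = 3 aa. → 12 nucleotides.

12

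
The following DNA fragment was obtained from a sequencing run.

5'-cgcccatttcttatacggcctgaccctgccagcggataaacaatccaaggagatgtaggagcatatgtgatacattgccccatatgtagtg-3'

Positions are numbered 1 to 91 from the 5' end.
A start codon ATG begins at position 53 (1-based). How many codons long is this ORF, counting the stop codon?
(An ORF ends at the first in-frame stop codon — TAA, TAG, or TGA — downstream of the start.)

2

Codons from position 53: ATG (53–55), TAG (56–58).
TAG is the first in-frame stop; that's 2 codons including the stop.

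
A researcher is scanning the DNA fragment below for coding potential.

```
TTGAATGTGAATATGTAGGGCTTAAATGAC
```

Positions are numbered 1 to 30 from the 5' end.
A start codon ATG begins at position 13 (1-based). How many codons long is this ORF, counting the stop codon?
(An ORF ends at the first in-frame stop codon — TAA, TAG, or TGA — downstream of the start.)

2

Codons from position 13: ATG (13–15), TAG (16–18).
TAG is the first in-frame stop; that's 2 codons including the stop.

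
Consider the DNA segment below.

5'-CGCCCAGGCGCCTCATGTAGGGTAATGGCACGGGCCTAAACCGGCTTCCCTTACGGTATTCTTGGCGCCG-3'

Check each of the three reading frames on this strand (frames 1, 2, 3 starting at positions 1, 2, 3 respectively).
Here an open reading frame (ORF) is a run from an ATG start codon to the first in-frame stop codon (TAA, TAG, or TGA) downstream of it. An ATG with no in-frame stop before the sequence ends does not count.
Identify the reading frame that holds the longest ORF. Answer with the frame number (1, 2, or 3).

1

Frame 1: CGC CCA GGC GCC TCA TGT AGG GTA ATG GCA CGG GCC TAA ACC GGC TTC CCT TAC GGT ATT CTT GGC GCC — ATG at 25, stop TAA at 37 → 15 nt.
Frame 2: GCC CAG GCG CCT CAT GTA GGG TAA TGG CAC GGG CCT AAA CCG GCT TCC CTT ACG GTA TTC TTG GCG CCG — no ATG→stop ORF.
Frame 3: CCC AGG CGC CTC ATG TAG GGT AAT GGC ACG GGC CTA AAC CGG CTT CCC TTA CGG TAT TCT TGG CGC — ATG at 15, stop TAG at 18 → 6 nt.
Longest ORF is 15 nt in frame 1 (positions 25–39).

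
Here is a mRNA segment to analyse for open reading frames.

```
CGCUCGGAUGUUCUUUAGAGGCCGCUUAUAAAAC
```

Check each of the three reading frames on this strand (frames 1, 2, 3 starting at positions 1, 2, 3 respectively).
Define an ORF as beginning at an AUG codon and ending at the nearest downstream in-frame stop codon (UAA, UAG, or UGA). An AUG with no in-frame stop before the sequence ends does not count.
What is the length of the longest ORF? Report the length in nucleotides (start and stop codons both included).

24

Frame 1: CGC UCG GAU GUU CUU UAG AGG CCG CUU AUA AAA — no AUG→stop ORF.
Frame 2: GCU CGG AUG UUC UUU AGA GGC CGC UUA UAA AAC — AUG at 8, stop UAA at 29 → 24 nt.
Frame 3: CUC GGA UGU UCU UUA GAG GCC GCU UAU AAA — no AUG→stop ORF.
Longest: frame 2, positions 8–31, 24 nt = 8 codons = 7 aa. → 24 nucleotides.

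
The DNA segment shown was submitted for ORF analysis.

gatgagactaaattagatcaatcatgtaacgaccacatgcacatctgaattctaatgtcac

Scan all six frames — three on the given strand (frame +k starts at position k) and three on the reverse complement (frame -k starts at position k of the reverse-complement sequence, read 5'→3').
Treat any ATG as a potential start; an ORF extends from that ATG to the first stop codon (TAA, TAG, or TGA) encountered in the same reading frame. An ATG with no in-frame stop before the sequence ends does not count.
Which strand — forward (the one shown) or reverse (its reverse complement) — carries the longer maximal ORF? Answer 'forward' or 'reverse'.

reverse

Reverse complement (5'→3'): GTGACATTAGAATTCAGATGTGCATGTGGTCGTTACATGATTGATCTAATTTAGTCTCATC
Frame +1: GAT GAG ACT AAA TTA GAT CAA TCA TGT AAC GAC CAC ATG CAC ATC TGA ATT CTA ATG TCA — ATG at 37, stop TGA at 46 → 12 nt.
Frame +2: ATG AGA CTA AAT TAG ATC AAT CAT GTA ACG ACC ACA TGC ACA TCT GAA TTC TAA TGT CAC — ATG at 2, stop TAG at 14 → 15 nt.
Frame +3: TGA GAC TAA ATT AGA TCA ATC ATG TAA CGA CCA CAT GCA CAT CTG AAT TCT AAT GTC — ATG at 24, stop TAA at 27 → 6 nt.
Frame -1: GTG ACA TTA GAA TTC AGA TGT GCA TGT GGT CGT TAC ATG ATT GAT CTA ATT TAG TCT CAT — ATG at 37, stop TAG at 52 → 18 nt.
Frame -2: TGA CAT TAG AAT TCA GAT GTG CAT GTG GTC GTT ACA TGA TTG ATC TAA TTT AGT CTC ATC — no ATG→stop ORF.
Frame -3: GAC ATT AGA ATT CAG ATG TGC ATG TGG TCG TTA CAT GAT TGA TCT AAT TTA GTC TCA — ATG at 18, stop TGA at 42 → 27 nt; ATG at 24, stop TGA at 42 → 21 nt.
Forward-strand max 15 nt; reverse-strand max 27 nt. The reverse strand has the longer ORF.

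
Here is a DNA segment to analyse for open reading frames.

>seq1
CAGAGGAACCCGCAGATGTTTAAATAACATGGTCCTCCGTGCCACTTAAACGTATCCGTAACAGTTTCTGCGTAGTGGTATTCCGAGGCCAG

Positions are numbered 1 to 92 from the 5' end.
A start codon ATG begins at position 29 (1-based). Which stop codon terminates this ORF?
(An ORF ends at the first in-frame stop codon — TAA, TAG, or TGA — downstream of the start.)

Codons from position 29: ATG (29–31), GTC (32–34), CTC (35–37), CGT (38–40), GCC (41–43), ACT (44–46), TAA (47–49).
The first in-frame stop codon is TAA.

TAA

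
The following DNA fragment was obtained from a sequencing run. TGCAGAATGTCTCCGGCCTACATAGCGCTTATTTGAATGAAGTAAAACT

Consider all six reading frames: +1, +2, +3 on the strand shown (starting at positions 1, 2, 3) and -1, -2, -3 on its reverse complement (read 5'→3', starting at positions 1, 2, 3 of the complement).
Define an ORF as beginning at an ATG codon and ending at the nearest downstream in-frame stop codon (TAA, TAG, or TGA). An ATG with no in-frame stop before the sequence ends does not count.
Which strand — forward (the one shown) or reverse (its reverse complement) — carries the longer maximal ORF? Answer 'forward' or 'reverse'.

forward

Reverse complement (5'→3'): AGTTTTACTTCATTCAAATAAGCGCTATGTAGGCCGGAGACATTCTGCA
Frame +1: TGC AGA ATG TCT CCG GCC TAC ATA GCG CTT ATT TGA ATG AAG TAA AAC — ATG at 7, stop TGA at 34 → 30 nt; ATG at 37, stop TAA at 43 → 9 nt.
Frame +2: GCA GAA TGT CTC CGG CCT ACA TAG CGC TTA TTT GAA TGA AGT AAA ACT — no ATG→stop ORF.
Frame +3: CAG AAT GTC TCC GGC CTA CAT AGC GCT TAT TTG AAT GAA GTA AAA — no ATG→stop ORF.
Frame -1: AGT TTT ACT TCA TTC AAA TAA GCG CTA TGT AGG CCG GAG ACA TTC TGC — no ATG→stop ORF.
Frame -2: GTT TTA CTT CAT TCA AAT AAG CGC TAT GTA GGC CGG AGA CAT TCT GCA — no ATG→stop ORF.
Frame -3: TTT TAC TTC ATT CAA ATA AGC GCT ATG TAG GCC GGA GAC ATT CTG — ATG at 27, stop TAG at 30 → 6 nt.
Forward-strand max 30 nt; reverse-strand max 6 nt. The forward strand has the longer ORF.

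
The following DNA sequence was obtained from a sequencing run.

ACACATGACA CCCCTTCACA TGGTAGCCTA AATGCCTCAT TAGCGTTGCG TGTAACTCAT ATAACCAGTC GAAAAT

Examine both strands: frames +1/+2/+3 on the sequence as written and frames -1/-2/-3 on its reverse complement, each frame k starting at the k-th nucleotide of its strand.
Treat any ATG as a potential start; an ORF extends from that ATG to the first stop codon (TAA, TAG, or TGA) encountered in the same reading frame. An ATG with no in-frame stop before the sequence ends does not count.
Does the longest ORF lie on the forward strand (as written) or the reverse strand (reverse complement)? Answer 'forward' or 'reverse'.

Reverse complement (5'→3'): ATTTTCGACTGGTTATATGAGTTACACGCAACGCTAATGAGGCATTTAGGCTACCATGTGAAGGGGTGTCATGTGT
Frame +1: ACA CAT GAC ACC CCT TCA CAT GGT AGC CTA AAT GCC TCA TTA GCG TTG CGT GTA ACT CAT ATA ACC AGT CGA AAA — no ATG→stop ORF.
Frame +2: CAC ATG ACA CCC CTT CAC ATG GTA GCC TAA ATG CCT CAT TAG CGT TGC GTG TAA CTC ATA TAA CCA GTC GAA AAT — ATG at 5, stop TAA at 29 → 27 nt; ATG at 20, stop TAA at 29 → 12 nt; ATG at 32, stop TAG at 41 → 12 nt.
Frame +3: ACA TGA CAC CCC TTC ACA TGG TAG CCT AAA TGC CTC ATT AGC GTT GCG TGT AAC TCA TAT AAC CAG TCG AAA — no ATG→stop ORF.
Frame -1: ATT TTC GAC TGG TTA TAT GAG TTA CAC GCA ACG CTA ATG AGG CAT TTA GGC TAC CAT GTG AAG GGG TGT CAT GTG — no ATG→stop ORF.
Frame -2: TTT TCG ACT GGT TAT ATG AGT TAC ACG CAA CGC TAA TGA GGC ATT TAG GCT ACC ATG TGA AGG GGT GTC ATG TGT — ATG at 17, stop TAA at 35 → 21 nt; ATG at 56, stop TGA at 59 → 6 nt.
Frame -3: TTT CGA CTG GTT ATA TGA GTT ACA CGC AAC GCT AAT GAG GCA TTT AGG CTA CCA TGT GAA GGG GTG TCA TGT — no ATG→stop ORF.
Forward-strand max 27 nt; reverse-strand max 21 nt. The forward strand has the longer ORF.

forward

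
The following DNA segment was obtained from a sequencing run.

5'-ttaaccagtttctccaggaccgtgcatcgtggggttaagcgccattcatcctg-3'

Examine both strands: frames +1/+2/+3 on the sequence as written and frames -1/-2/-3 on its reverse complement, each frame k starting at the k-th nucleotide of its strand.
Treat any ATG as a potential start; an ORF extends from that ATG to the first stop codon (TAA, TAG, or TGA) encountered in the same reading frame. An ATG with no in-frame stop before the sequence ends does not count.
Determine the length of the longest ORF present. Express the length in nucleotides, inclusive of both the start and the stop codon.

Reverse complement (5'→3'): CAGGATGAATGGCGCTTAACCCCACGATGCACGGTCCTGGAGAAACTGGTTAA
Frame +1: TTA ACC AGT TTC TCC AGG ACC GTG CAT CGT GGG GTT AAG CGC CAT TCA TCC — no ATG→stop ORF.
Frame +2: TAA CCA GTT TCT CCA GGA CCG TGC ATC GTG GGG TTA AGC GCC ATT CAT CCT — no ATG→stop ORF.
Frame +3: AAC CAG TTT CTC CAG GAC CGT GCA TCG TGG GGT TAA GCG CCA TTC ATC CTG — no ATG→stop ORF.
Frame -1: CAG GAT GAA TGG CGC TTA ACC CCA CGA TGC ACG GTC CTG GAG AAA CTG GTT — no ATG→stop ORF.
Frame -2: AGG ATG AAT GGC GCT TAA CCC CAC GAT GCA CGG TCC TGG AGA AAC TGG TTA — ATG at 5, stop TAA at 17 → 15 nt.
Frame -3: GGA TGA ATG GCG CTT AAC CCC ACG ATG CAC GGT CCT GGA GAA ACT GGT TAA — ATG at 9, stop TAA at 51 → 45 nt; ATG at 27, stop TAA at 51 → 27 nt.
Longest: frame -3, positions 9–53, 45 nt = 15 codons = 14 aa. → 45 nucleotides.

45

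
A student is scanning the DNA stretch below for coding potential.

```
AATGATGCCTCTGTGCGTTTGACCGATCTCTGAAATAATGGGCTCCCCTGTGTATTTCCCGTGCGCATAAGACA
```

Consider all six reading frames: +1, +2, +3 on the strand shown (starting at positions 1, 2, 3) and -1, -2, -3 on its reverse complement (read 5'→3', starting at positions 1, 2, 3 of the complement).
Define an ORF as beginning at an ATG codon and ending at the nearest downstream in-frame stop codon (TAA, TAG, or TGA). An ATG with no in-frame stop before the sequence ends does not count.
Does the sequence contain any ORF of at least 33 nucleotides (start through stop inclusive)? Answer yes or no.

yes

Reverse complement (5'→3'): TGTCTTATGCGCACGGGAAATACACAGGGGAGCCCATTATTTCAGAGATCGGTCAAACGCACAGAGGCATCATT
Frame +1: AAT GAT GCC TCT GTG CGT TTG ACC GAT CTC TGA AAT AAT GGG CTC CCC TGT GTA TTT CCC GTG CGC ATA AGA — no ATG→stop ORF.
Frame +2: ATG ATG CCT CTG TGC GTT TGA CCG ATC TCT GAA ATA ATG GGC TCC CCT GTG TAT TTC CCG TGC GCA TAA GAC — ATG at 2, stop TGA at 20 → 21 nt; ATG at 5, stop TGA at 20 → 18 nt; ATG at 38, stop TAA at 68 → 33 nt.
Frame +3: TGA TGC CTC TGT GCG TTT GAC CGA TCT CTG AAA TAA TGG GCT CCC CTG TGT ATT TCC CGT GCG CAT AAG ACA — no ATG→stop ORF.
Frame -1: TGT CTT ATG CGC ACG GGA AAT ACA CAG GGG AGC CCA TTA TTT CAG AGA TCG GTC AAA CGC ACA GAG GCA TCA — no ATG→stop ORF.
Frame -2: GTC TTA TGC GCA CGG GAA ATA CAC AGG GGA GCC CAT TAT TTC AGA GAT CGG TCA AAC GCA CAG AGG CAT CAT — no ATG→stop ORF.
Frame -3: TCT TAT GCG CAC GGG AAA TAC ACA GGG GAG CCC ATT ATT TCA GAG ATC GGT CAA ACG CAC AGA GGC ATC ATT — no ATG→stop ORF.
Frame +2 has an ORF of 33 nucleotides (positions 38–70) ≥ 33, so yes.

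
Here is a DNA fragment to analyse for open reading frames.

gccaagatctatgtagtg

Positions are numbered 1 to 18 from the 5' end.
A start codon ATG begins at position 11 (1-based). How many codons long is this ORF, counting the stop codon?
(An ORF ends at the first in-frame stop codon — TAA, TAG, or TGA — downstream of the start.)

2

Codons from position 11: ATG (11–13), TAG (14–16).
TAG is the first in-frame stop; that's 2 codons including the stop.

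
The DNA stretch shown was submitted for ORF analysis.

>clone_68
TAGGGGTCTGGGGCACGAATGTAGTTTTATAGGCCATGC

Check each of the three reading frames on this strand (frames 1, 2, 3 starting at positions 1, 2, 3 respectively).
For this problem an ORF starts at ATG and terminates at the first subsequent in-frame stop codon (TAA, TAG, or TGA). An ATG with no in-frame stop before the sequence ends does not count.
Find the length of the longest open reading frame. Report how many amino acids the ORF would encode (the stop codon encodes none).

Frame 1: TAG GGG TCT GGG GCA CGA ATG TAG TTT TAT AGG CCA TGC — ATG at 19, stop TAG at 22 → 6 nt.
Frame 2: AGG GGT CTG GGG CAC GAA TGT AGT TTT ATA GGC CAT — no ATG→stop ORF.
Frame 3: GGG GTC TGG GGC ACG AAT GTA GTT TTA TAG GCC ATG — no ATG→stop ORF.
Longest: frame 1, positions 19–24, 6 nt = 2 codons = 1 aa. → 1 amino acids.

1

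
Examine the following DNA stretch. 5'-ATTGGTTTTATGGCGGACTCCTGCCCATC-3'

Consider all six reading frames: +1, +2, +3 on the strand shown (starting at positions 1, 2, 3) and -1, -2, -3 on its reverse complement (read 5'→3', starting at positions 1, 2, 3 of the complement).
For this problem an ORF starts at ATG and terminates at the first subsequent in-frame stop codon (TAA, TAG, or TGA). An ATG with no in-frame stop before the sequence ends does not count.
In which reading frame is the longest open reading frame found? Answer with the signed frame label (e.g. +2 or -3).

-2

Reverse complement (5'→3'): GATGGGCAGGAGTCCGCCATAAAACCAAT
Frame +1: ATT GGT TTT ATG GCG GAC TCC TGC CCA — no ATG→stop ORF.
Frame +2: TTG GTT TTA TGG CGG ACT CCT GCC CAT — no ATG→stop ORF.
Frame +3: TGG TTT TAT GGC GGA CTC CTG CCC ATC — no ATG→stop ORF.
Frame -1: GAT GGG CAG GAG TCC GCC ATA AAA CCA — no ATG→stop ORF.
Frame -2: ATG GGC AGG AGT CCG CCA TAA AAC CAA — ATG at 2, stop TAA at 20 → 21 nt.
Frame -3: TGG GCA GGA GTC CGC CAT AAA ACC AAT — no ATG→stop ORF.
Longest ORF is 21 nt in frame -2 (positions 2–22).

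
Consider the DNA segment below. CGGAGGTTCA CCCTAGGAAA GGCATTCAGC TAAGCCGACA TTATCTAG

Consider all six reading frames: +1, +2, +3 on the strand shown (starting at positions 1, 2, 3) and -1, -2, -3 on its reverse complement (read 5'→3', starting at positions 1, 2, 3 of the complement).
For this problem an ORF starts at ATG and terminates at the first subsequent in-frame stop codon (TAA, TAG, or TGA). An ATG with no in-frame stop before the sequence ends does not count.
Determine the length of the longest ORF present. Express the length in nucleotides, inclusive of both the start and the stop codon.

Reverse complement (5'→3'): CTAGATAATGTCGGCTTAGCTGAATGCCTTTCCTAGGGTGAACCTCCG
Frame +1: CGG AGG TTC ACC CTA GGA AAG GCA TTC AGC TAA GCC GAC ATT ATC TAG — no ATG→stop ORF.
Frame +2: GGA GGT TCA CCC TAG GAA AGG CAT TCA GCT AAG CCG ACA TTA TCT — no ATG→stop ORF.
Frame +3: GAG GTT CAC CCT AGG AAA GGC ATT CAG CTA AGC CGA CAT TAT CTA — no ATG→stop ORF.
Frame -1: CTA GAT AAT GTC GGC TTA GCT GAA TGC CTT TCC TAG GGT GAA CCT CCG — no ATG→stop ORF.
Frame -2: TAG ATA ATG TCG GCT TAG CTG AAT GCC TTT CCT AGG GTG AAC CTC — ATG at 8, stop TAG at 17 → 12 nt.
Frame -3: AGA TAA TGT CGG CTT AGC TGA ATG CCT TTC CTA GGG TGA ACC TCC — ATG at 24, stop TGA at 39 → 18 nt.
Longest: frame -3, positions 24–41, 18 nt = 6 codons = 5 aa. → 18 nucleotides.

18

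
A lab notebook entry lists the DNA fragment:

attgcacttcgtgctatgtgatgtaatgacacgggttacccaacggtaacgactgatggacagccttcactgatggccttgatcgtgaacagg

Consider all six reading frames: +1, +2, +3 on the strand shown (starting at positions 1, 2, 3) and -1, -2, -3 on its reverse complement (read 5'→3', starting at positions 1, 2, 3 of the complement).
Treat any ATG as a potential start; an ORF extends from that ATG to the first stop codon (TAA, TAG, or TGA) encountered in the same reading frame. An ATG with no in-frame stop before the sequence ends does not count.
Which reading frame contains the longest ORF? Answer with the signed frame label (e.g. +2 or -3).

+2

Reverse complement (5'→3'): CCTGTTCACGATCAAGGCCATCAGTGAAGGCTGTCCATCAGTCGTTACCGTTGGGTAACCCGTGTCATTACATCACATAGCACGAAGTGCAAT
Frame +1: ATT GCA CTT CGT GCT ATG TGA TGT AAT GAC ACG GGT TAC CCA ACG GTA ACG ACT GAT GGA CAG CCT TCA CTG ATG GCC TTG ATC GTG AAC AGG — ATG at 16, stop TGA at 19 → 6 nt.
Frame +2: TTG CAC TTC GTG CTA TGT GAT GTA ATG ACA CGG GTT ACC CAA CGG TAA CGA CTG ATG GAC AGC CTT CAC TGA TGG CCT TGA TCG TGA ACA — ATG at 26, stop TAA at 47 → 24 nt; ATG at 56, stop TGA at 71 → 18 nt.
Frame +3: TGC ACT TCG TGC TAT GTG ATG TAA TGA CAC GGG TTA CCC AAC GGT AAC GAC TGA TGG ACA GCC TTC ACT GAT GGC CTT GAT CGT GAA CAG — ATG at 21, stop TAA at 24 → 6 nt.
Frame -1: CCT GTT CAC GAT CAA GGC CAT CAG TGA AGG CTG TCC ATC AGT CGT TAC CGT TGG GTA ACC CGT GTC ATT ACA TCA CAT AGC ACG AAG TGC AAT — no ATG→stop ORF.
Frame -2: CTG TTC ACG ATC AAG GCC ATC AGT GAA GGC TGT CCA TCA GTC GTT ACC GTT GGG TAA CCC GTG TCA TTA CAT CAC ATA GCA CGA AGT GCA — no ATG→stop ORF.
Frame -3: TGT TCA CGA TCA AGG CCA TCA GTG AAG GCT GTC CAT CAG TCG TTA CCG TTG GGT AAC CCG TGT CAT TAC ATC ACA TAG CAC GAA GTG CAA — no ATG→stop ORF.
Longest ORF is 24 nt in frame +2 (positions 26–49).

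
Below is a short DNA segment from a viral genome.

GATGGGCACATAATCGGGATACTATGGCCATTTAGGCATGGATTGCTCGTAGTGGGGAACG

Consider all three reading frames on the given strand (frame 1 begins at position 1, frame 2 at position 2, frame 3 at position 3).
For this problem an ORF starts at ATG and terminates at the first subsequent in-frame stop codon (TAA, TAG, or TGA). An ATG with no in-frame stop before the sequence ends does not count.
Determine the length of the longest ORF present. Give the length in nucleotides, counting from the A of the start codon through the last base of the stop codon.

15

Frame 1: GAT GGG CAC ATA ATC GGG ATA CTA TGG CCA TTT AGG CAT GGA TTG CTC GTA GTG GGG AAC — no ATG→stop ORF.
Frame 2: ATG GGC ACA TAA TCG GGA TAC TAT GGC CAT TTA GGC ATG GAT TGC TCG TAG TGG GGA ACG — ATG at 2, stop TAA at 11 → 12 nt; ATG at 38, stop TAG at 50 → 15 nt.
Frame 3: TGG GCA CAT AAT CGG GAT ACT ATG GCC ATT TAG GCA TGG ATT GCT CGT AGT GGG GAA — ATG at 24, stop TAG at 33 → 12 nt.
Longest: frame 2, positions 38–52, 15 nt = 5 codons = 4 aa. → 15 nucleotides.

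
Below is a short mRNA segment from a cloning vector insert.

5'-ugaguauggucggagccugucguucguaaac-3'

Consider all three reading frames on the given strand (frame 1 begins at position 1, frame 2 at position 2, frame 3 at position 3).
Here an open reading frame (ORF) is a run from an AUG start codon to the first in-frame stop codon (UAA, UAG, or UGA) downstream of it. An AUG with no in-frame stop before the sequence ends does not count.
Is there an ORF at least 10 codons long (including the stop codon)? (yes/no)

Frame 1: UGA GUA UGG UCG GAG CCU GUC GUU CGU AAA — no AUG→stop ORF.
Frame 2: GAG UAU GGU CGG AGC CUG UCG UUC GUA AAC — no AUG→stop ORF.
Frame 3: AGU AUG GUC GGA GCC UGU CGU UCG UAA — AUG at 6, stop UAA at 27 → 24 nt.
Largest ORF found is 8 codons < 10, so no.

no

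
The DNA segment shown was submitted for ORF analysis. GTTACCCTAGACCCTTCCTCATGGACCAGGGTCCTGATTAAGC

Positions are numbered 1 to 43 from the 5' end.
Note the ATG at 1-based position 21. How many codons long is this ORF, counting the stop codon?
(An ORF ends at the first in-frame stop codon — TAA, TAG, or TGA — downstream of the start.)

7

Codons from position 21: ATG (21–23), GAC (24–26), CAG (27–29), GGT (30–32), CCT (33–35), GAT (36–38), TAA (39–41).
TAA is the first in-frame stop; that's 7 codons including the stop.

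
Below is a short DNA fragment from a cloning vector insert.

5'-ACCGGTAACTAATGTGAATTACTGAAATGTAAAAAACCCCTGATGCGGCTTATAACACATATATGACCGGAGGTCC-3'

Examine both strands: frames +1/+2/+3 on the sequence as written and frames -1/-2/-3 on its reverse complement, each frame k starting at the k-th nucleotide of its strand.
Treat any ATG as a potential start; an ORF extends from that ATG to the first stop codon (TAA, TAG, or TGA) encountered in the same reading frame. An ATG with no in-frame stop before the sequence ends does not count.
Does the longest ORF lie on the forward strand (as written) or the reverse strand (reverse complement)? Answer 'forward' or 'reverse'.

reverse

Reverse complement (5'→3'): GGACCTCCGGTCATATATGTGTTATAAGCCGCATCAGGGGTTTTTTACATTTCAGTAATTCACATTAGTTACCGGT
Frame +1: ACC GGT AAC TAA TGT GAA TTA CTG AAA TGT AAA AAA CCC CTG ATG CGG CTT ATA ACA CAT ATA TGA CCG GAG GTC — ATG at 43, stop TGA at 64 → 24 nt.
Frame +2: CCG GTA ACT AAT GTG AAT TAC TGA AAT GTA AAA AAC CCC TGA TGC GGC TTA TAA CAC ATA TAT GAC CGG AGG TCC — no ATG→stop ORF.
Frame +3: CGG TAA CTA ATG TGA ATT ACT GAA ATG TAA AAA ACC CCT GAT GCG GCT TAT AAC ACA TAT ATG ACC GGA GGT — ATG at 12, stop TGA at 15 → 6 nt; ATG at 27, stop TAA at 30 → 6 nt.
Frame -1: GGA CCT CCG GTC ATA TAT GTG TTA TAA GCC GCA TCA GGG GTT TTT TAC ATT TCA GTA ATT CAC ATT AGT TAC CGG — no ATG→stop ORF.
Frame -2: GAC CTC CGG TCA TAT ATG TGT TAT AAG CCG CAT CAG GGG TTT TTT ACA TTT CAG TAA TTC ACA TTA GTT ACC GGT — ATG at 17, stop TAA at 56 → 42 nt.
Frame -3: ACC TCC GGT CAT ATA TGT GTT ATA AGC CGC ATC AGG GGT TTT TTA CAT TTC AGT AAT TCA CAT TAG TTA CCG — no ATG→stop ORF.
Forward-strand max 24 nt; reverse-strand max 42 nt. The reverse strand has the longer ORF.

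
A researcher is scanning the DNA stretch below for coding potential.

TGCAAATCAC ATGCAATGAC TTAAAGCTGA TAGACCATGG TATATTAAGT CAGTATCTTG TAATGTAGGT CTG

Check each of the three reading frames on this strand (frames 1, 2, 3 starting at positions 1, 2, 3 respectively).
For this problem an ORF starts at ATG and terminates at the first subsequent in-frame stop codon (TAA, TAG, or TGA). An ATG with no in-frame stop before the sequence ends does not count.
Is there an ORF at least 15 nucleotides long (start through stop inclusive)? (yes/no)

Frame 1: TGC AAA TCA CAT GCA ATG ACT TAA AGC TGA TAG ACC ATG GTA TAT TAA GTC AGT ATC TTG TAA TGT AGG TCT — ATG at 16, stop TAA at 22 → 9 nt; ATG at 37, stop TAA at 46 → 12 nt.
Frame 2: GCA AAT CAC ATG CAA TGA CTT AAA GCT GAT AGA CCA TGG TAT ATT AAG TCA GTA TCT TGT AAT GTA GGT CTG — ATG at 11, stop TGA at 17 → 9 nt.
Frame 3: CAA ATC ACA TGC AAT GAC TTA AAG CTG ATA GAC CAT GGT ATA TTA AGT CAG TAT CTT GTA ATG TAG GTC — ATG at 63, stop TAG at 66 → 6 nt.
Largest ORF found is 12 nucleotides < 15, so no.

no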